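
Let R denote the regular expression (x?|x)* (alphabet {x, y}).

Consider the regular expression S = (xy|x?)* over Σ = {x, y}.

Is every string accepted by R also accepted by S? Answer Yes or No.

Yes

Converting the expression R to a DFA (subset construction, then merging equivalent states) gives the minimal DFA with states {r0, r1}, start state r0, accepting states {r0} and transitions r0: x→r0, y→r1; r1: x→r1, y→r1.
Converting the expression S to a DFA (subset construction, then merging equivalent states) gives the minimal DFA with states {s0, s1, s2}, start state s0, accepting states {s0, s1} and transitions s0: x→s1, y→s2; s1: x→s1, y→s0; s2: x→s2, y→s2.
Exploring the product automaton R × S from the start pair (r0, s0), following both machines on each input symbol, reaches 5 state pairs: (r0, s0), (r0, s1), (r1, s2), (r1, s0), (r1, s1).
R accepts in {r0} and S accepts in {s0, s1}. The reachable pairs whose R-component is accepting are (r0, s0), (r0, s1); in each of them the S-component is accepting too, so the product for L(R) \ L(S) (R-component accepting, S-component rejecting) has no reachable accepting pair and the difference is empty.
Hence every string in L(R) is also in L(S).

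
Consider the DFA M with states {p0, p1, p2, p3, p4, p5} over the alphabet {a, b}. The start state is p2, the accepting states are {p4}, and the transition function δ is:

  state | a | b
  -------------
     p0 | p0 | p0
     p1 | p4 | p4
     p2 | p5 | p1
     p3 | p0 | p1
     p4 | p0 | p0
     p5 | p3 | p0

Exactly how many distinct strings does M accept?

4

The useful subgraph on states {p1, p2, p3, p4, p5} is acyclic, so L(M) is finite; the longest accepting path visits 5 useful states, giving maximum string length 4.
Counting accepting paths from p2 by length: 2 of length 2, 2 of length 4. Total 4.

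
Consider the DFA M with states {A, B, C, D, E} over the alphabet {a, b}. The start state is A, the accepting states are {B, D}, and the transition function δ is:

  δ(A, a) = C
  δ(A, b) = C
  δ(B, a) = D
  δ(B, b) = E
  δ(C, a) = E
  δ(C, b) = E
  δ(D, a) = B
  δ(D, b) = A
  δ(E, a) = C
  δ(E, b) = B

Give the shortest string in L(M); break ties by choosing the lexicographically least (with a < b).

A breadth-first search from A reaches an accepting state first via the path A → C → E → B on input aab.
No string of length < 3 is accepted (BFS exhausts all shorter strings without reaching an accepting state), and aab is the lexicographically least accepting string of length 3.

aab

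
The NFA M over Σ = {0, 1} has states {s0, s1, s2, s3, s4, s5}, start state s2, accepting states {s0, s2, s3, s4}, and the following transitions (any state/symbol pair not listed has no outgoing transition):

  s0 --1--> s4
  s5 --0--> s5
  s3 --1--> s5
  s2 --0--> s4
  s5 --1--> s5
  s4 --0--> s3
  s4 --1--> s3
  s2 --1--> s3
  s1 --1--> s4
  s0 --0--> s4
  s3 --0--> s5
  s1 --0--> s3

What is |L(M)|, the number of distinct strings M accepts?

The useful subgraph on states {s2, s3, s4} is acyclic, so L(M) is finite; the longest accepting path visits 3 useful states, giving maximum string length 2.
Counting accepting paths from s2 by length: 1 of length 0, 2 of length 1, 2 of length 2. Total 5.

5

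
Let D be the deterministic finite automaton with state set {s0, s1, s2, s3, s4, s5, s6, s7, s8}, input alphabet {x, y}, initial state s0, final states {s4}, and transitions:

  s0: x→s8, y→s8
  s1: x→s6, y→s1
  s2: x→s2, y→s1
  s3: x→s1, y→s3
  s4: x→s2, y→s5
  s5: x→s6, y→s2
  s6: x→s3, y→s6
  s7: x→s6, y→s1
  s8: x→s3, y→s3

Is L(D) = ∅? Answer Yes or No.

The states reachable from the start state are {s0, s1, s3, s6, s8}.
None of the accepting states {s4} is reachable, so no string is accepted and L(D) = ∅.

Yes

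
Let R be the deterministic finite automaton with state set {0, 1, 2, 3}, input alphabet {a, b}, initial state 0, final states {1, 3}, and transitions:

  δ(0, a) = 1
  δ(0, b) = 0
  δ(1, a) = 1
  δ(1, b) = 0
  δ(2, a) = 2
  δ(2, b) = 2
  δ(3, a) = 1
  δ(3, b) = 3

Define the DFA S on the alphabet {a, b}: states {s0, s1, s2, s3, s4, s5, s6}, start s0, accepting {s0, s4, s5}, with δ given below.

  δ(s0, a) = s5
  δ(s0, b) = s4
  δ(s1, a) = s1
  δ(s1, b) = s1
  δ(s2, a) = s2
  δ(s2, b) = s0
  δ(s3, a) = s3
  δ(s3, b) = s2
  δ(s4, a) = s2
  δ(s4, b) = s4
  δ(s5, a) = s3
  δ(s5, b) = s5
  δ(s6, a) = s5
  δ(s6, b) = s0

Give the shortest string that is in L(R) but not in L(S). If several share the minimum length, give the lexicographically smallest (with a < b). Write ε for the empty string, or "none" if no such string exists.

The string aa is accepted by R but not by S.
No shorter string lies in the difference, and aa is the lexicographically first length-2 string in L(R) \ L(S).

aa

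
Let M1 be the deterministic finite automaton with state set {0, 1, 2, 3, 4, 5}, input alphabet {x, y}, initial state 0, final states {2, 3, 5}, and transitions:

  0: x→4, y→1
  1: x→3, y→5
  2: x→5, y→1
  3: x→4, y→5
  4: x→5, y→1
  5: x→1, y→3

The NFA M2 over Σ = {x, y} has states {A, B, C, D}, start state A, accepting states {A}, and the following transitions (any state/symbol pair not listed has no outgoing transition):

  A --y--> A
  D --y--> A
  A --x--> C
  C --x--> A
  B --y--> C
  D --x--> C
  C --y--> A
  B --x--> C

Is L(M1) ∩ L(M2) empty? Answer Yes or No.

The string xx is accepted by both M1 and M2.
Hence L(M1) ∩ L(M2) ≠ ∅.

No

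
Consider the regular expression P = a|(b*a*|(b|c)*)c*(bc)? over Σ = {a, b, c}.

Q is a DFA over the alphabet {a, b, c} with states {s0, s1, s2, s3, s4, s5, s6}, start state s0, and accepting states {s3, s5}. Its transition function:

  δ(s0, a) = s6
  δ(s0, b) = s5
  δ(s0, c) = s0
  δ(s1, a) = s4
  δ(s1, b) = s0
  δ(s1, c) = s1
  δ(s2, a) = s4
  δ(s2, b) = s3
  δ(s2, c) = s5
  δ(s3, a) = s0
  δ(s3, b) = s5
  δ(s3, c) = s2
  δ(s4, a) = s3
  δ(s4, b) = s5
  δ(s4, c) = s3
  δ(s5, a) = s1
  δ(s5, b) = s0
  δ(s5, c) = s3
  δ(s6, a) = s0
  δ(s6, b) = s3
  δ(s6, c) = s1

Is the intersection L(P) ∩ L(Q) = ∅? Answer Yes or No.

The string b is accepted by both P and Q.
Hence L(P) ∩ L(Q) ≠ ∅.

No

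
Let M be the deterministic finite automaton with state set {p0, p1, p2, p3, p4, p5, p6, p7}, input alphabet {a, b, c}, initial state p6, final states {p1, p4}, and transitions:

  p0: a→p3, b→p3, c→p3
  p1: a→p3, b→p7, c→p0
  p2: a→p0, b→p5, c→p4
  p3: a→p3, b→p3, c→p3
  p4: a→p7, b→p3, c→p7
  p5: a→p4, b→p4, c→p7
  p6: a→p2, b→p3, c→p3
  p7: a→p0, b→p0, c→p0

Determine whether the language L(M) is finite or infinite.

finite

The useful states (reachable from p6 and able to reach an accepting state) are {p2, p4, p5, p6}.
Restricted to these states the transition graph has no cycle, so every accepting path has bounded length and L is finite.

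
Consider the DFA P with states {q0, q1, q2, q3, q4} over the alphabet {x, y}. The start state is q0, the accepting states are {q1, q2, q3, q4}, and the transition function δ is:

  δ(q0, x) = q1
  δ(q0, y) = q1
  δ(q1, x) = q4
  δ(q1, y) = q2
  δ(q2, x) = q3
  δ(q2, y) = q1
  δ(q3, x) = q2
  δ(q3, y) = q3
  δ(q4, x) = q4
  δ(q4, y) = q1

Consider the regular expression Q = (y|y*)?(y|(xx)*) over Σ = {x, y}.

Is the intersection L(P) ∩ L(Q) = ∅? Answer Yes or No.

No

The string y is accepted by both P and Q.
Hence L(P) ∩ L(Q) ≠ ∅.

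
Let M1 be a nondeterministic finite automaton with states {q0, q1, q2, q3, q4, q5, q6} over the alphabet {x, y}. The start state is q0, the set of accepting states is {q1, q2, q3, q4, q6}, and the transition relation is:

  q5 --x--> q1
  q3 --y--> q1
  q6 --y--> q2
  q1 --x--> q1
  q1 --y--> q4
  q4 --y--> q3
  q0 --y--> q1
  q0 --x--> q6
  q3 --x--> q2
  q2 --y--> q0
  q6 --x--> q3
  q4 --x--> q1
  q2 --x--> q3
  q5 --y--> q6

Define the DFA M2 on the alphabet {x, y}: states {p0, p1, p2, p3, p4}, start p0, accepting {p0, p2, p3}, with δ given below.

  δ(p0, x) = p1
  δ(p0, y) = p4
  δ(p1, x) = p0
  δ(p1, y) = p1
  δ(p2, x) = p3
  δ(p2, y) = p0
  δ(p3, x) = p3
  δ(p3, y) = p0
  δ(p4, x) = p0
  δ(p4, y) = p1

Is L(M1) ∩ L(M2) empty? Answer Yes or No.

No

The string xx is accepted by both M1 and M2.
Hence L(M1) ∩ L(M2) ≠ ∅.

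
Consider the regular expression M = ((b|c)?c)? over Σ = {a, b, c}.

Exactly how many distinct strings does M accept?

4

The expression has no Kleene star, so L(M) is finite. Expanding the alternatives gives {ε, c, bc, cc}.
That is 1 of length 0, 1 of length 1, 2 of length 2: 4 strings in all.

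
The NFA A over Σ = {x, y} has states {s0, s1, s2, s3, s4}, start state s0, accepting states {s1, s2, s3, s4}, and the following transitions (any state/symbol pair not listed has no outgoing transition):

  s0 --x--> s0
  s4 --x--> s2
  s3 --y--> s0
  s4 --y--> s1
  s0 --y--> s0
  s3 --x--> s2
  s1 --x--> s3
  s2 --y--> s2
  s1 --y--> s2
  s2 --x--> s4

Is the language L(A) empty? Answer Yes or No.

The states reachable from the start state are {s0}.
None of the accepting states {s1, s2, s3, s4} is reachable, so no string is accepted and L(A) = ∅.

Yes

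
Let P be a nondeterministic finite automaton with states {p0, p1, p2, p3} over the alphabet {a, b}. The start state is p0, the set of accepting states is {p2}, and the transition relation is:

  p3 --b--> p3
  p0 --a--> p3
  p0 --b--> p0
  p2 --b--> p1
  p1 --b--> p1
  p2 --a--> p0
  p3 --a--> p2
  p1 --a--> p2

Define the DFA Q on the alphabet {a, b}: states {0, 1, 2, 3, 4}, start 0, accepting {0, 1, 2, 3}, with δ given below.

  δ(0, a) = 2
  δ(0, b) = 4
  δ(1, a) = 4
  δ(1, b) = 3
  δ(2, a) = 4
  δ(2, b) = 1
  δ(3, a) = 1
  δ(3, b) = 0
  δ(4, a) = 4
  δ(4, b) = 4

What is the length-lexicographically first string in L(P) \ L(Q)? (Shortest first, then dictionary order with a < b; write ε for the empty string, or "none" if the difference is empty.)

The string aa is accepted by P but not by Q.
No shorter string lies in the difference, and aa is the lexicographically first length-2 string in L(P) \ L(Q).

aa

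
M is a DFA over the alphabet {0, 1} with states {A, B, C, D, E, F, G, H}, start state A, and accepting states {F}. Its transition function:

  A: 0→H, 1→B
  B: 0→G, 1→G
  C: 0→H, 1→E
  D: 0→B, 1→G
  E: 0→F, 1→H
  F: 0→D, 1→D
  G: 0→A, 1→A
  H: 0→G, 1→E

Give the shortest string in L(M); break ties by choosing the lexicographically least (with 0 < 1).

010

A breadth-first search from A reaches an accepting state first via the path A → H → E → F on input 010.
No string of length < 3 is accepted (BFS exhausts all shorter strings without reaching an accepting state), and 010 is the lexicographically least accepting string of length 3.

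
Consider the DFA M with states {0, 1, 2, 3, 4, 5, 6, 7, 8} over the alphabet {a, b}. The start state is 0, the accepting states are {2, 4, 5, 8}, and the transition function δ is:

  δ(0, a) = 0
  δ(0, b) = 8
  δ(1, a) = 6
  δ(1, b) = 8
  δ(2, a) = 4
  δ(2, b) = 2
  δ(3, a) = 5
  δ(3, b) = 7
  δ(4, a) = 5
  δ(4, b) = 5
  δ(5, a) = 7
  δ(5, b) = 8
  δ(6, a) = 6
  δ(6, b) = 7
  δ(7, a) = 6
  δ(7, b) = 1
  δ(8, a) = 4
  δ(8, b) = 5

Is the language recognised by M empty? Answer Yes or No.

No

The string b is accepted: the run 0 → 8 ends in the accepting state 8.
Since at least one string is accepted, L(M) is not empty.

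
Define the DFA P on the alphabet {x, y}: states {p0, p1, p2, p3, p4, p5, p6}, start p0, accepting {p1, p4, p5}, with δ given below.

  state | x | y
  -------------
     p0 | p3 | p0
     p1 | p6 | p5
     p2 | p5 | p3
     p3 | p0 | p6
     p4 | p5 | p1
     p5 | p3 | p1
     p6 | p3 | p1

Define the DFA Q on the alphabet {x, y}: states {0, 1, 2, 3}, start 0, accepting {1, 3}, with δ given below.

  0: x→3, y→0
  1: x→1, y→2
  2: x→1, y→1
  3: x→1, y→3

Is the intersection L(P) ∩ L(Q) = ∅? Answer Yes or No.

No

The string xyy is accepted by both P and Q.
Hence L(P) ∩ L(Q) ≠ ∅.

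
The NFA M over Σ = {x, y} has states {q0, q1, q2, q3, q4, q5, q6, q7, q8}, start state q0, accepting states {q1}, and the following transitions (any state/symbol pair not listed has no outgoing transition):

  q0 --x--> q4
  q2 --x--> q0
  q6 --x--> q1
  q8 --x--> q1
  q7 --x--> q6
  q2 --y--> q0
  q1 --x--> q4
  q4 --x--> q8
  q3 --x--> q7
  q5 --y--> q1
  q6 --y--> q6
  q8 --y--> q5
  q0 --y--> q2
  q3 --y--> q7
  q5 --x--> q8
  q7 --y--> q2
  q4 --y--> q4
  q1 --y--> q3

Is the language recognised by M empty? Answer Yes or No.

The string xxx is accepted: the run q0 → q4 → q8 → q1 ends in the accepting state q1.
Since at least one string is accepted, L(M) is not empty.

No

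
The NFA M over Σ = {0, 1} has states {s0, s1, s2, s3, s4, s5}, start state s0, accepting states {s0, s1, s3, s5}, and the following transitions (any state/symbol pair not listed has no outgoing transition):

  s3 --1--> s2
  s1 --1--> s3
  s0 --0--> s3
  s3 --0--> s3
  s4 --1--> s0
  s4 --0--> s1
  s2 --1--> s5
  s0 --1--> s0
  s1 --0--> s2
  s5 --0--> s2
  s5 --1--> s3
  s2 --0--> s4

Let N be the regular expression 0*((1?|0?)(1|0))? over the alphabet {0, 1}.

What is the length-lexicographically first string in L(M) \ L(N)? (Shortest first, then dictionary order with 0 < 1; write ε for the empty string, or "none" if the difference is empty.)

The string 100 is accepted by M but not by N.
No shorter string lies in the difference, and 100 is the lexicographically first length-3 string in L(M) \ L(N).

100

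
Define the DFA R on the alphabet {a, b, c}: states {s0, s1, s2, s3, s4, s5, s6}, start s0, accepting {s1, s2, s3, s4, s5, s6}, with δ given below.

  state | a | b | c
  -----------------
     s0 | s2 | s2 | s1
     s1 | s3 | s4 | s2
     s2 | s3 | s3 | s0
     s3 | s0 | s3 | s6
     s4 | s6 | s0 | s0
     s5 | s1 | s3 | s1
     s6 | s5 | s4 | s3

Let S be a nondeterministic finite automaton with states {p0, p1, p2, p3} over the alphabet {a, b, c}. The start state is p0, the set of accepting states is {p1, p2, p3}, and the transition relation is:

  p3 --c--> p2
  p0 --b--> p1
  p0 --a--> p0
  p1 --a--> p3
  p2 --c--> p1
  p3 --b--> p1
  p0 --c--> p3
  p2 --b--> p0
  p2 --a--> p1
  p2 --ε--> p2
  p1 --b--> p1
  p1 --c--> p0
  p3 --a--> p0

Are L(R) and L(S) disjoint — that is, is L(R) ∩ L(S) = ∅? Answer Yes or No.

The string b is accepted by both R and S.
Hence L(R) ∩ L(S) ≠ ∅.

No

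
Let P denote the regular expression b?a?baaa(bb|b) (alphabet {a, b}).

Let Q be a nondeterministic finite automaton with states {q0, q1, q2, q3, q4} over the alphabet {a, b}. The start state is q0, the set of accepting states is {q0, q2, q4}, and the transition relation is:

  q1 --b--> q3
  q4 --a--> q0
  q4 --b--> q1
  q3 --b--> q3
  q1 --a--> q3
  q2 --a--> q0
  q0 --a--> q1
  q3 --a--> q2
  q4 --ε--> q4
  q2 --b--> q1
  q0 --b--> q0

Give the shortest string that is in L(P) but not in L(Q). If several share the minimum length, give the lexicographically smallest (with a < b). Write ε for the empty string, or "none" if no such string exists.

baaab

The string baaab is accepted by P but not by Q.
No shorter string lies in the difference, and baaab is the lexicographically first length-5 string in L(P) \ L(Q).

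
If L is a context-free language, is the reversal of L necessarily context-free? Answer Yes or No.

Yes

Reversing the right-hand side of every production of a context-free grammar for L gives a context-free grammar for Lᴿ (induction on derivation length).
So the context-free languages are closed under reversal.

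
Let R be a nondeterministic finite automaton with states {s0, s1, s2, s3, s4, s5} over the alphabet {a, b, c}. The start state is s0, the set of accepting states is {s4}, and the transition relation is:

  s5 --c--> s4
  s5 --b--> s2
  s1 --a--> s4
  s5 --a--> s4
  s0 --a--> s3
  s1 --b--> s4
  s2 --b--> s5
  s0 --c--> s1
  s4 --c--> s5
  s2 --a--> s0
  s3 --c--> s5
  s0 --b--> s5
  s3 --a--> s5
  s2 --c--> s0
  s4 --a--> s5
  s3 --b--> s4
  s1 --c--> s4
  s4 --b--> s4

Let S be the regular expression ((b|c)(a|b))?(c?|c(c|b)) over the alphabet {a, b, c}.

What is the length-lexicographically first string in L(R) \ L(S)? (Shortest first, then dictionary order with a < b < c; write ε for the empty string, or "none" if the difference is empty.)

The string ab is accepted by R but not by S.
No shorter string lies in the difference, and ab is the lexicographically first length-2 string in L(R) \ L(S).

ab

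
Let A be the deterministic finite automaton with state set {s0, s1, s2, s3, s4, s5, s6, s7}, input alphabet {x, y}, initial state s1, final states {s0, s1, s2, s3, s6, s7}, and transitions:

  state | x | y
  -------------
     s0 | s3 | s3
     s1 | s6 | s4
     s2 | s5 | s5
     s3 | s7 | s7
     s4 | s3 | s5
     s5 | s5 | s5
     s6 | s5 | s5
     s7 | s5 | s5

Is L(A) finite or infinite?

The useful states (reachable from s1 and able to reach an accepting state) are {s1, s3, s4, s6, s7}.
Restricted to these states the transition graph has no cycle, so every accepting path has bounded length and L is finite.

finite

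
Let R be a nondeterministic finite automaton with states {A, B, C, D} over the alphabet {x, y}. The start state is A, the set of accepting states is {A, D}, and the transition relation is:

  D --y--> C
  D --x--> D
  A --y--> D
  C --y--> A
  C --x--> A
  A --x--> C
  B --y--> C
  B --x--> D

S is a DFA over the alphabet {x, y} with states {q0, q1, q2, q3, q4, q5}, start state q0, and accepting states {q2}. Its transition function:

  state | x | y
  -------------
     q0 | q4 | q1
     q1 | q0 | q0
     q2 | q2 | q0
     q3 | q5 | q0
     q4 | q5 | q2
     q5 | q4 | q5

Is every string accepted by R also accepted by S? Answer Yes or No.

The empty string ε is in L(R) but not in L(S).
So L(R) ⊄ L(S).

No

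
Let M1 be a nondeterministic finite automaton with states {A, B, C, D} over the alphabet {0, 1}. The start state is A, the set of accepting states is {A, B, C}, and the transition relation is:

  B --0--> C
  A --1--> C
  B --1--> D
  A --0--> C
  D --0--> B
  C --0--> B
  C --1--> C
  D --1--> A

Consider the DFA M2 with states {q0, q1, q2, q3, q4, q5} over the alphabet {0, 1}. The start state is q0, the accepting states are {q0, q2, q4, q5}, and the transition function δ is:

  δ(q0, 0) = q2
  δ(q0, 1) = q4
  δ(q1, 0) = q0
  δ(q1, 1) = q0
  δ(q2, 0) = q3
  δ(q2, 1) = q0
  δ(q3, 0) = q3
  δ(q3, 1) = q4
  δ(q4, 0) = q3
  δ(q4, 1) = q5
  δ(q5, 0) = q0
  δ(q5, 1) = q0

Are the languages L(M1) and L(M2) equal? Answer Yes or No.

No

The string 00 is accepted by M1 but rejected by M2.
So L(M1) ≠ L(M2).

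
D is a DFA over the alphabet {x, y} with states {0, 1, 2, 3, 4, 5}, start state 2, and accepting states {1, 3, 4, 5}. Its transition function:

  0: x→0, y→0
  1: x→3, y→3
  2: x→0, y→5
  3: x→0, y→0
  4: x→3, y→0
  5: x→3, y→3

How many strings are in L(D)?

The useful subgraph on states {2, 3, 5} is acyclic, so L(D) is finite; the longest accepting path visits 3 useful states, giving maximum string length 2.
Counting accepting paths from 2 by length: 1 of length 1, 2 of length 2. Total 3.

3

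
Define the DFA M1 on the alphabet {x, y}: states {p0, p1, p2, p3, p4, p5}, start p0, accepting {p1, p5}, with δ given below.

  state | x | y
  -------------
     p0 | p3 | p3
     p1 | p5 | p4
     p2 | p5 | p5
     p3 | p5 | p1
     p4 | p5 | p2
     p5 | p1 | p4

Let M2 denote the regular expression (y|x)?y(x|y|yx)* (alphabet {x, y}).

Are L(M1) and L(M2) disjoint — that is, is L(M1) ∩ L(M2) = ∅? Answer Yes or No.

The string xy is accepted by both M1 and M2.
Hence L(M1) ∩ L(M2) ≠ ∅.

No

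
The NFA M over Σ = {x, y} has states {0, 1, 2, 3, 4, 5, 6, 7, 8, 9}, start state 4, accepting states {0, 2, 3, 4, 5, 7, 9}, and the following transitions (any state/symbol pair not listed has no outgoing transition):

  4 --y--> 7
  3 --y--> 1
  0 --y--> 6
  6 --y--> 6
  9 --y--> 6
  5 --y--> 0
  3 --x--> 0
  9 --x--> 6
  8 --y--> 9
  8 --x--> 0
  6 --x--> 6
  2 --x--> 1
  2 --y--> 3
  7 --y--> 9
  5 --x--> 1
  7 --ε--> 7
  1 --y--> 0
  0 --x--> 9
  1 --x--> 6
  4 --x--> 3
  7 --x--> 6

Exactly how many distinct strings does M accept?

8

The useful subgraph on states {0, 1, 3, 4, 7, 9} is acyclic, so L(M) is finite; the longest accepting path visits 5 useful states, giving maximum string length 4.
Counting accepting paths from 4 by length: 1 of length 0, 2 of length 1, 2 of length 2, 2 of length 3, 1 of length 4. Total 8.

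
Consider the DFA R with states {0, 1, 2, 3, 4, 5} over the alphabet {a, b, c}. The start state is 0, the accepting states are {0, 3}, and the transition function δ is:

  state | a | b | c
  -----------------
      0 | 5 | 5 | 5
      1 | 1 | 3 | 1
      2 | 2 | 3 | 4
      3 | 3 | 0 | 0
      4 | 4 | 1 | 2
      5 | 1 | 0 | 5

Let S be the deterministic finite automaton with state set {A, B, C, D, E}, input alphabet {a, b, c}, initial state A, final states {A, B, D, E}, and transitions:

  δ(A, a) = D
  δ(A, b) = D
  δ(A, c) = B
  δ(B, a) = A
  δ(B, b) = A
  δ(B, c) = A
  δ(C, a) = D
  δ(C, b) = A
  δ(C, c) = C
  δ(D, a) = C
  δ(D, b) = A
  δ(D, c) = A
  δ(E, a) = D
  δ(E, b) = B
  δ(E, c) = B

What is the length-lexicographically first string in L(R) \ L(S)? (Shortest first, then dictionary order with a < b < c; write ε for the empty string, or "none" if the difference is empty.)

caba

The string caba is accepted by R but not by S.
No shorter string lies in the difference, and caba is the lexicographically first length-4 string in L(R) \ L(S).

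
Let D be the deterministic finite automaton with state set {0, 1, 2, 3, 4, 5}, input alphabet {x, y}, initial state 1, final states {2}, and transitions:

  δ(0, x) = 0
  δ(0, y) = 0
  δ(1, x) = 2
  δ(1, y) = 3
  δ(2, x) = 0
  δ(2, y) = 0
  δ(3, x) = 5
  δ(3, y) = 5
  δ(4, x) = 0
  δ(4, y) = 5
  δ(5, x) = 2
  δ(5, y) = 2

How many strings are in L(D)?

5

The useful subgraph on states {1, 2, 3, 5} is acyclic, so L(D) is finite; the longest accepting path visits 4 useful states, giving maximum string length 3.
Counting accepting paths from 1 by length: 1 of length 1, 4 of length 3. Total 5.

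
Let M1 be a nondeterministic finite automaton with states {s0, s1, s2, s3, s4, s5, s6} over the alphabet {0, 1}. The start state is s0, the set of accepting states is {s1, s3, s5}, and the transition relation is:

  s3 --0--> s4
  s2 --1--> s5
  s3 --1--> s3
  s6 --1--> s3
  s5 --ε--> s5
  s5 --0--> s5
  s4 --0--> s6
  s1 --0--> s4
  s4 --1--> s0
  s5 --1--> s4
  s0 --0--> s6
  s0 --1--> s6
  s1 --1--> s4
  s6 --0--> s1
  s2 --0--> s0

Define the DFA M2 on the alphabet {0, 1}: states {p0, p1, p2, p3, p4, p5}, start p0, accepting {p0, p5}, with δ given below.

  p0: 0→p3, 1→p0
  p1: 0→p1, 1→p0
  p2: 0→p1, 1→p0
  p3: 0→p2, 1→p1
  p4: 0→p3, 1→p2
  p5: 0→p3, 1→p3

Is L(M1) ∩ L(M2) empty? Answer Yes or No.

The string 11 is accepted by both M1 and M2.
Hence L(M1) ∩ L(M2) ≠ ∅.

No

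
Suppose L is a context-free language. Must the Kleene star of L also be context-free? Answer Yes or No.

Yes

If S₁ is the start symbol of a grammar for L, the grammar with new start symbol S and productions S → S₁S | ε generates L*.
So the context-free languages are closed under Kleene star.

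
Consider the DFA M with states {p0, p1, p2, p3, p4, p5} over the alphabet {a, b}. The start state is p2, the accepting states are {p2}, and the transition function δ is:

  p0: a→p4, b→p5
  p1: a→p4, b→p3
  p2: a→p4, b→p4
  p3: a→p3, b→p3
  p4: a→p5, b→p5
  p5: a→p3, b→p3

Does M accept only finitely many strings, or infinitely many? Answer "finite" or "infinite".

The useful states (reachable from p2 and able to reach an accepting state) are {p2}.
Restricted to these states the transition graph has no cycle, so every accepting path has bounded length and L is finite.

finite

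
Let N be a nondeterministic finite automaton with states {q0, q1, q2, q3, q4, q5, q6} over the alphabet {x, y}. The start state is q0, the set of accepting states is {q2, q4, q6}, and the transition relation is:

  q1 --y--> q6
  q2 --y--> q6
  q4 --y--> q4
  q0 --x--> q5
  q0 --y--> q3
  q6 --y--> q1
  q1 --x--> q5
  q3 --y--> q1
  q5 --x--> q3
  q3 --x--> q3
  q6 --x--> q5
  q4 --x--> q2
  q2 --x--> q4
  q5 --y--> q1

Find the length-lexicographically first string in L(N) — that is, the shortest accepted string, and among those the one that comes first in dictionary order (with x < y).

xyy

A breadth-first search from q0 reaches an accepting state first via the path q0 → q5 → q1 → q6 on input xyy.
No string of length < 3 is accepted (BFS exhausts all shorter strings without reaching an accepting state), and xyy is the lexicographically least accepting string of length 3.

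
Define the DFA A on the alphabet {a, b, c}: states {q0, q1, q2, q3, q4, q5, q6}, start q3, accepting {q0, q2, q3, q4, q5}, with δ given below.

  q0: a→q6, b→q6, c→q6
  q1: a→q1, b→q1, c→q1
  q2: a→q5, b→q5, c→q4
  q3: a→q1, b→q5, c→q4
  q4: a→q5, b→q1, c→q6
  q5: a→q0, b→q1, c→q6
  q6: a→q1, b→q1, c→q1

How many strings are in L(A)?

The useful subgraph on states {q0, q3, q4, q5} is acyclic, so L(A) is finite; the longest accepting path visits 4 useful states, giving maximum string length 3.
Counting accepting paths from q3 by length: 1 of length 0, 2 of length 1, 2 of length 2, 1 of length 3. Total 6.

6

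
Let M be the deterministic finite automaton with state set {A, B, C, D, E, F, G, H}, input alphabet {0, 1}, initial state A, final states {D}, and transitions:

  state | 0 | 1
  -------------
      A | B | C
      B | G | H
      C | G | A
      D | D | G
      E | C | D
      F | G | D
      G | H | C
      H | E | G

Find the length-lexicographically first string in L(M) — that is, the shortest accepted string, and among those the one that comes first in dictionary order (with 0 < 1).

A breadth-first search from A reaches an accepting state first via the path A → B → H → E → D on input 0101.
No string of length < 4 is accepted (BFS exhausts all shorter strings without reaching an accepting state), and 0101 is the lexicographically least accepting string of length 4.

0101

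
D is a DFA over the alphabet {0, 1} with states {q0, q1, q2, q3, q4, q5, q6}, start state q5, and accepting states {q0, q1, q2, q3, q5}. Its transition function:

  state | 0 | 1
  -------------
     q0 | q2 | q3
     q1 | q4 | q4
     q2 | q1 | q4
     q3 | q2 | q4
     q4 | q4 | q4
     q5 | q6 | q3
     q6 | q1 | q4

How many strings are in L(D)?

5

The useful subgraph on states {q1, q2, q3, q5, q6} is acyclic, so L(D) is finite; the longest accepting path visits 4 useful states, giving maximum string length 3.
Counting accepting paths from q5 by length: 1 of length 0, 1 of length 1, 2 of length 2, 1 of length 3. Total 5.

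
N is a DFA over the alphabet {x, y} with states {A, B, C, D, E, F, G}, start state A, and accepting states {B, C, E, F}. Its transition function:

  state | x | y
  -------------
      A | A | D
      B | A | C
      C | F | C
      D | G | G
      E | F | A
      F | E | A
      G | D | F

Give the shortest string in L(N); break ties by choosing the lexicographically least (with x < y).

yxy

A breadth-first search from A reaches an accepting state first via the path A → D → G → F on input yxy.
No string of length < 3 is accepted (BFS exhausts all shorter strings without reaching an accepting state), and yxy is the lexicographically least accepting string of length 3.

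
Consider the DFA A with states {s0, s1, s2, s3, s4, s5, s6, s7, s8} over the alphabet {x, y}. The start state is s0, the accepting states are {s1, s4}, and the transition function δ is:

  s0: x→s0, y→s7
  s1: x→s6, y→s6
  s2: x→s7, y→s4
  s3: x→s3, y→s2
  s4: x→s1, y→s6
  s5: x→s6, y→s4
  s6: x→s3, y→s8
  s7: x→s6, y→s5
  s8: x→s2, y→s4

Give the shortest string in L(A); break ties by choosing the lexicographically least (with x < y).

yyy

A breadth-first search from s0 reaches an accepting state first via the path s0 → s7 → s5 → s4 on input yyy.
No string of length < 3 is accepted (BFS exhausts all shorter strings without reaching an accepting state), and yyy is the lexicographically least accepting string of length 3.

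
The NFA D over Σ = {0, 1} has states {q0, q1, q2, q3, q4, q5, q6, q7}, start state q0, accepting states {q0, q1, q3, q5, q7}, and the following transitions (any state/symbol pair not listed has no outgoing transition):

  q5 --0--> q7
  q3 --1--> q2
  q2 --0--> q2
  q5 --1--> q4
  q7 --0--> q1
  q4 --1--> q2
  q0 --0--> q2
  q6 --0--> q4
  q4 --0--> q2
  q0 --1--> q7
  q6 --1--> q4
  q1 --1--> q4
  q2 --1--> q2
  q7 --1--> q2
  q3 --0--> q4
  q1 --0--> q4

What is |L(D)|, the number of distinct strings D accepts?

3

The useful subgraph on states {q0, q1, q7} is acyclic, so L(D) is finite; the longest accepting path visits 3 useful states, giving maximum string length 2.
Counting accepting paths from q0 by length: 1 of length 0, 1 of length 1, 1 of length 2. Total 3.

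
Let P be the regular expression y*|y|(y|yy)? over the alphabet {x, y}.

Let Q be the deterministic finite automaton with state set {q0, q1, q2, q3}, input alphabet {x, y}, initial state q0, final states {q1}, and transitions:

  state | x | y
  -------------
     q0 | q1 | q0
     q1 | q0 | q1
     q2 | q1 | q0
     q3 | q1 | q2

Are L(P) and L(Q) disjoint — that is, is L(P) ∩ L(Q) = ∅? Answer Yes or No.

Converting the expression P to a DFA (subset construction, then merging equivalent states) gives the minimal DFA with states {p0, p1}, start state p0, accepting states {p0} and transitions p0: x→p1, y→p0; p1: x→p1, y→p1.
Exploring the product automaton P × Q from the start pair (p0, q0), following both machines on each input symbol, reaches 3 state pairs: (p0, q0), (p1, q1), (p1, q0).
P accepts in {p0} and Q accepts in {q1}; no reachable pair has both components accepting, so no string drives both machines to acceptance simultaneously and L(P) ∩ L(Q) = ∅.
So no string is accepted by both, and the intersection is empty.

Yes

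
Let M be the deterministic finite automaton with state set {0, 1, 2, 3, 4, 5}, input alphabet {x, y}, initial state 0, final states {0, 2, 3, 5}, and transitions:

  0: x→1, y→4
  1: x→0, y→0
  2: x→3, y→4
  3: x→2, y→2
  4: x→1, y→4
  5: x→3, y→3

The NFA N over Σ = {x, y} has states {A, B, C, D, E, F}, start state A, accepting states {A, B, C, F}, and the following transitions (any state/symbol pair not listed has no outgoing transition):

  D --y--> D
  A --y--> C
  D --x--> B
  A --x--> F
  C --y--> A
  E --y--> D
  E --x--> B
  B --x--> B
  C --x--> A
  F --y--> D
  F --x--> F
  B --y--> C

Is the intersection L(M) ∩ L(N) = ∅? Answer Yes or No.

No

The empty string ε is accepted by both M and N.
Hence L(M) ∩ L(N) ≠ ∅.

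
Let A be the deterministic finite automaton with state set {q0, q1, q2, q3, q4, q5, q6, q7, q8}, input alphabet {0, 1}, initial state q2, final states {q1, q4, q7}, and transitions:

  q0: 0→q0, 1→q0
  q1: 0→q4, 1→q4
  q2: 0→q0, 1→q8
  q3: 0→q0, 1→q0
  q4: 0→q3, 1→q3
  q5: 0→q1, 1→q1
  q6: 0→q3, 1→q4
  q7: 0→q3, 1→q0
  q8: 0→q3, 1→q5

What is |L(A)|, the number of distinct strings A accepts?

The useful subgraph on states {q1, q2, q4, q5, q8} is acyclic, so L(A) is finite; the longest accepting path visits 5 useful states, giving maximum string length 4.
Counting accepting paths from q2 by length: 2 of length 3, 4 of length 4. Total 6.

6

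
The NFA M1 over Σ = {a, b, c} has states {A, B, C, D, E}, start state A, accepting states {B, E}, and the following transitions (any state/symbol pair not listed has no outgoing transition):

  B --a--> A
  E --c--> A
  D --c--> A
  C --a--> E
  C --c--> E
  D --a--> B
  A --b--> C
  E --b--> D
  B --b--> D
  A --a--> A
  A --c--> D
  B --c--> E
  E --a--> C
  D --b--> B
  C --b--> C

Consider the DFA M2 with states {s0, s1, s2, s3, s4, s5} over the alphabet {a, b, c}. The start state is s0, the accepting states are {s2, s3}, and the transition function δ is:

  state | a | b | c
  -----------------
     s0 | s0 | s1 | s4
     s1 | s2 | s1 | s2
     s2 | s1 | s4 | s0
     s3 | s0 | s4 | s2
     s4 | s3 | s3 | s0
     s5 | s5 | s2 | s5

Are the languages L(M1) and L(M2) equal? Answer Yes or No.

Exploring the product automaton M1 × M2 from the start pair (A, s0), following both machines on each input symbol, reaches 5 state pairs: (A, s0), (C, s1), (D, s4), (E, s2), (B, s3).
M1 accepts in {B, E} and M2 accepts in {s2, s3}. In every reachable pair the two components are either both accepting — (E, s2), (B, s3) — or both non-accepting, so no string is accepted by exactly one of the machines: L(M1) \ L(M2) and L(M2) \ L(M1) are both empty.
Hence every string is accepted by M1 iff it is accepted by M2, and the two languages coincide.

Yes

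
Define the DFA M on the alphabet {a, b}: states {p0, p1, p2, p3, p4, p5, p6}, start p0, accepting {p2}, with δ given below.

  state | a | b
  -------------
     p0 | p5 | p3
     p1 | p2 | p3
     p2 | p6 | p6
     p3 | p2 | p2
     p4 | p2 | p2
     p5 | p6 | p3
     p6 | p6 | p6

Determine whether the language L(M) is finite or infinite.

finite

The useful states (reachable from p0 and able to reach an accepting state) are {p0, p2, p3, p5}.
Restricted to these states the transition graph has no cycle, so every accepting path has bounded length and L is finite.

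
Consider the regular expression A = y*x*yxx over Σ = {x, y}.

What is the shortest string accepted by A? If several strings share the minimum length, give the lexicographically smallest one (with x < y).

yxx

By inspection of the expression, no string of length less than 3 matches, and yxx is the lexicographically first match of length 3.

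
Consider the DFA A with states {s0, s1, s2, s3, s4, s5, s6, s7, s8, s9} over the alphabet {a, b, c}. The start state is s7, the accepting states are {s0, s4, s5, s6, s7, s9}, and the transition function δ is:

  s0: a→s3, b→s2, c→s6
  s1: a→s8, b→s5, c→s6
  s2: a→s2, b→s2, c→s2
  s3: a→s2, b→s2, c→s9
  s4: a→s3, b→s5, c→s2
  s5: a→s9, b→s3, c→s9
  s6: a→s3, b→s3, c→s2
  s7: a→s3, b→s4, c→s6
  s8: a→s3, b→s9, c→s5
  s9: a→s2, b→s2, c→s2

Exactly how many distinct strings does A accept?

11

The useful subgraph on states {s3, s4, s5, s6, s7, s9} is acyclic, so L(A) is finite; the longest accepting path visits 5 useful states, giving maximum string length 4.
Counting accepting paths from s7 by length: 1 of length 0, 2 of length 1, 2 of length 2, 5 of length 3, 1 of length 4. Total 11.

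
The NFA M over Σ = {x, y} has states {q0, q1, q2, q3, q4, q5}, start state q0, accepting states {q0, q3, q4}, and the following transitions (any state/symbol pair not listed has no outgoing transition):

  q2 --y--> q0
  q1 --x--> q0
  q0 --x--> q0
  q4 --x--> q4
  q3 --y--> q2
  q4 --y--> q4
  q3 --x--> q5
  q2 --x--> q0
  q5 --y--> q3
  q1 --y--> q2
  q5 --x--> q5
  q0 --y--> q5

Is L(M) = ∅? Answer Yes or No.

No

The empty string ε is accepted: the run q0 ends in the accepting state q0.
Since at least one string is accepted, L(M) is not empty.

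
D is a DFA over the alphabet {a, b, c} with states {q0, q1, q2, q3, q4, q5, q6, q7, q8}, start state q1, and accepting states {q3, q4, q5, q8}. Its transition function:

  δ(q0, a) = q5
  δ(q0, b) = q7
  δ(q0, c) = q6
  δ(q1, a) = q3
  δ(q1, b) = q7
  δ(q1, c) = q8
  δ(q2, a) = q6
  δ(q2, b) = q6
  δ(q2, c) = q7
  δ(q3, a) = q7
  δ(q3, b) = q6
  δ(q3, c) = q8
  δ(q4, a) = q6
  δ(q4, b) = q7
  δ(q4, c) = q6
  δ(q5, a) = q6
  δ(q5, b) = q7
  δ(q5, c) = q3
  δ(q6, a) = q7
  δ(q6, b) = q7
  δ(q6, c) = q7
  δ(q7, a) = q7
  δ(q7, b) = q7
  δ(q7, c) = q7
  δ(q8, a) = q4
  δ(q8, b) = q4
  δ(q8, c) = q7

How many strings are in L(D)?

7

The useful subgraph on states {q1, q3, q4, q8} is acyclic, so L(D) is finite; the longest accepting path visits 4 useful states, giving maximum string length 3.
Counting accepting paths from q1 by length: 2 of length 1, 3 of length 2, 2 of length 3. Total 7.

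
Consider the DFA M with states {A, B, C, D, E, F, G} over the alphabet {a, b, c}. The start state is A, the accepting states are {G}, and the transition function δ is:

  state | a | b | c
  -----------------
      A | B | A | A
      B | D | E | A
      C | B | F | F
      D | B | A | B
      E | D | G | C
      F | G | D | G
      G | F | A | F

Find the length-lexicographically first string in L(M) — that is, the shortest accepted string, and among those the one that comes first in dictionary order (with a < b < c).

A breadth-first search from A reaches an accepting state first via the path A → B → E → G on input abb.
No string of length < 3 is accepted (BFS exhausts all shorter strings without reaching an accepting state), and abb is the lexicographically least accepting string of length 3.

abb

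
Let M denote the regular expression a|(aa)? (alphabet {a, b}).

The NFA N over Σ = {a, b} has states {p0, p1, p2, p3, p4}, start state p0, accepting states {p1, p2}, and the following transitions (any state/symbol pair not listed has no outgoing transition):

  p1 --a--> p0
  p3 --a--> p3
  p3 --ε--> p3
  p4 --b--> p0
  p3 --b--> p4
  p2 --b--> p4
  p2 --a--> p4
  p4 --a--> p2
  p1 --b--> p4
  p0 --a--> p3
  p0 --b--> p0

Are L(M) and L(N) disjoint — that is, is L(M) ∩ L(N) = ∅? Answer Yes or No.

Converting the expression M to a DFA (subset construction, then merging equivalent states) gives the minimal DFA with states {m0, m1, m2, m3}, start state m0, accepting states {m0, m1, m3} and transitions m0: a→m1, b→m2; m1: a→m3, b→m2; m2: a→m2, b→m2; m3: a→m2, b→m2.
Exploring the product automaton M × N from the start pair (m0, p0), following both machines on each input symbol, reaches 7 state pairs: (m0, p0), (m1, p3), (m2, p0), (m3, p3), (m2, p4), (m2, p3), (m2, p2).
M accepts in {m0, m1, m3} and N accepts in {p1, p2}; no reachable pair has both components accepting, so no string drives both machines to acceptance simultaneously and L(M) ∩ L(N) = ∅.
So no string is accepted by both, and the intersection is empty.

Yes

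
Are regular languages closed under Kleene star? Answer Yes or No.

If R is a regular expression for L then R* denotes L*; on automata, add a new accepting start state with an ε-move into the old start state and ε-moves from every old accepting state back to it.
So the regular languages are closed under Kleene star.

Yes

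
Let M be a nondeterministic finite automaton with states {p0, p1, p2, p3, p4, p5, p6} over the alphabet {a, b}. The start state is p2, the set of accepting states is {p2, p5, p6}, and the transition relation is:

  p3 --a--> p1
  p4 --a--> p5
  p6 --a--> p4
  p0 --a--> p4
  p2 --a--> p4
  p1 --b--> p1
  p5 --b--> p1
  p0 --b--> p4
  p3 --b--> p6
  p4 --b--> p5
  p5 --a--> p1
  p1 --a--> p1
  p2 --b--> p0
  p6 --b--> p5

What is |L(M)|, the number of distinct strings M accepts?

7

The useful subgraph on states {p0, p2, p4, p5} is acyclic, so L(M) is finite; the longest accepting path visits 4 useful states, giving maximum string length 3.
Counting accepting paths from p2 by length: 1 of length 0, 2 of length 2, 4 of length 3. Total 7.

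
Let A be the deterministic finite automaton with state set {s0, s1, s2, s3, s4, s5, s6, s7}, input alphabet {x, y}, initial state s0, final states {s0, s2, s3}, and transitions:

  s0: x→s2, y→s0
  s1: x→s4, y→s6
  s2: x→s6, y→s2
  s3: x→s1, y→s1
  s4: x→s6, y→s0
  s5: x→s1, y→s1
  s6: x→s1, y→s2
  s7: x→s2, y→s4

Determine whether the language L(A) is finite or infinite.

infinite

State s0 is reachable from the start and can reach an accepting state, and it lies on the cycle s0 → s0.
Traversing that cycle any number of times yields accepted strings of unbounded length, so the language is infinite.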